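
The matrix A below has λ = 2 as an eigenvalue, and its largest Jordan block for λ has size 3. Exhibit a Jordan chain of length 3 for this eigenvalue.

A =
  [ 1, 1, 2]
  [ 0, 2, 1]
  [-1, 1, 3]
A Jordan chain for λ = 2 of length 3:
v_1 = (-1, -1, 0)ᵀ
v_2 = (-1, 0, -1)ᵀ
v_3 = (1, 0, 0)ᵀ

Let N = A − (2)·I. We want v_3 with N^3 v_3 = 0 but N^2 v_3 ≠ 0; then v_{j-1} := N · v_j for j = 3, …, 2.

Pick v_3 = (1, 0, 0)ᵀ.
Then v_2 = N · v_3 = (-1, 0, -1)ᵀ.
Then v_1 = N · v_2 = (-1, -1, 0)ᵀ.

Sanity check: (A − (2)·I) v_1 = (0, 0, 0)ᵀ = 0. ✓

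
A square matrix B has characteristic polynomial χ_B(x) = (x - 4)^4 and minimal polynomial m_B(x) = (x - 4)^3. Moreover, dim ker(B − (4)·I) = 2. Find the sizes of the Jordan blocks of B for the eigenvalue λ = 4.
Block sizes for λ = 4: [3, 1]

Step 1 — from the characteristic polynomial, algebraic multiplicity of λ = 4 is 4. From dim ker(B − (4)·I) = 2, there are exactly 2 Jordan blocks for λ = 4.
Step 2 — from the minimal polynomial, the factor (x − 4)^3 tells us the largest block for λ = 4 has size 3.
Step 3 — with total size 4, 2 blocks, and largest block 3, the block sizes (in nonincreasing order) are [3, 1].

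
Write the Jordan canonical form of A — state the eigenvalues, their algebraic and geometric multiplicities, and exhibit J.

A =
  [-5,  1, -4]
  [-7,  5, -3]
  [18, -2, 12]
J_3(4)

The characteristic polynomial is
  det(x·I − A) = x^3 - 12*x^2 + 48*x - 64 = (x - 4)^3

Eigenvalues and multiplicities (the geometric multiplicity of λ is n − rank(A − λI), which equals the number of Jordan blocks for λ):
  λ = 4: algebraic multiplicity = 3, geometric multiplicity = 1

Determining the block sizes for each eigenvalue:
  λ = 4: one block (gm = 1), so the single block has size am = 3 → block sizes [3]

Assembling the blocks gives a Jordan form
J =
  [4, 1, 0]
  [0, 4, 1]
  [0, 0, 4]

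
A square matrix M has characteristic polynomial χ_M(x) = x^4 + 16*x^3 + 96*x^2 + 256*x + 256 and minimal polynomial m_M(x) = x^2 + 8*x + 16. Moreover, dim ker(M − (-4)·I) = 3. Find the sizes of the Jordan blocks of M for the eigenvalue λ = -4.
Block sizes for λ = -4: [2, 1, 1]

Step 1 — from the characteristic polynomial, algebraic multiplicity of λ = -4 is 4. From dim ker(M − (-4)·I) = 3, there are exactly 3 Jordan blocks for λ = -4.
Step 2 — from the minimal polynomial, the factor (x + 4)^2 tells us the largest block for λ = -4 has size 2.
Step 3 — with total size 4, 3 blocks, and largest block 2, the block sizes (in nonincreasing order) are [2, 1, 1].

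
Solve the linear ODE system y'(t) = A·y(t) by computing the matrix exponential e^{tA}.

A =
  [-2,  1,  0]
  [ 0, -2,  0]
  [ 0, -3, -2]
e^{tA} =
  [exp(-2*t), t*exp(-2*t), 0]
  [0, exp(-2*t), 0]
  [0, -3*t*exp(-2*t), exp(-2*t)]

Strategy: write A = P · J · P⁻¹ where J is a Jordan canonical form, so e^{tA} = P · e^{tJ} · P⁻¹, and e^{tJ} can be computed block-by-block.

A has Jordan form
J =
  [-2,  1,  0]
  [ 0, -2,  0]
  [ 0,  0, -2]
(up to reordering of blocks).

Per-block formulas:
  For a 2×2 Jordan block J_2(-2): exp(t · J_2(-2)) = e^(-2t)·(I + t·N), where N is the 2×2 nilpotent shift.
  For a 1×1 block at λ = -2: exp(t · [-2]) = [e^(-2t)].

After assembling e^{tJ} and conjugating by P, we get:

e^{tA} =
  [exp(-2*t), t*exp(-2*t), 0]
  [0, exp(-2*t), 0]
  [0, -3*t*exp(-2*t), exp(-2*t)]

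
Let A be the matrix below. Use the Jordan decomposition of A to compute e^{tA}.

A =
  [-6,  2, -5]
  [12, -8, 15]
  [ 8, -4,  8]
e^{tA} =
  [-4*t*exp(-2*t) + exp(-2*t), 2*t*exp(-2*t), -5*t*exp(-2*t)]
  [12*t*exp(-2*t), -6*t*exp(-2*t) + exp(-2*t), 15*t*exp(-2*t)]
  [8*t*exp(-2*t), -4*t*exp(-2*t), 10*t*exp(-2*t) + exp(-2*t)]

Strategy: write A = P · J · P⁻¹ where J is a Jordan canonical form, so e^{tA} = P · e^{tJ} · P⁻¹, and e^{tJ} can be computed block-by-block.

A has Jordan form
J =
  [-2,  1,  0]
  [ 0, -2,  0]
  [ 0,  0, -2]
(up to reordering of blocks).

Per-block formulas:
  For a 2×2 Jordan block J_2(-2): exp(t · J_2(-2)) = e^(-2t)·(I + t·N), where N is the 2×2 nilpotent shift.
  For a 1×1 block at λ = -2: exp(t · [-2]) = [e^(-2t)].

After assembling e^{tJ} and conjugating by P, we get:

e^{tA} =
  [-4*t*exp(-2*t) + exp(-2*t), 2*t*exp(-2*t), -5*t*exp(-2*t)]
  [12*t*exp(-2*t), -6*t*exp(-2*t) + exp(-2*t), 15*t*exp(-2*t)]
  [8*t*exp(-2*t), -4*t*exp(-2*t), 10*t*exp(-2*t) + exp(-2*t)]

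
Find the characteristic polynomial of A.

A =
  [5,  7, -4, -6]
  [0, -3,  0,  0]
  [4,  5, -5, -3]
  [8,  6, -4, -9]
x^4 + 12*x^3 + 54*x^2 + 108*x + 81

Expanding det(x·I − A) (e.g. by cofactor expansion or by noting that A is similar to its Jordan form J, which has the same characteristic polynomial as A) gives
  χ_A(x) = x^4 + 12*x^3 + 54*x^2 + 108*x + 81
which factors as (x + 3)^4. The eigenvalues (with algebraic multiplicities) are λ = -3 with multiplicity 4.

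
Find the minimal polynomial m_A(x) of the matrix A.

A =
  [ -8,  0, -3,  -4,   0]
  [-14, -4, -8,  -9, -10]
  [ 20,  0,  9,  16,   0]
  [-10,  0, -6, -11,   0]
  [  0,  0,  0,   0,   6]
x^3 + x^2 - 30*x - 72

The characteristic polynomial is χ_A(x) = (x - 6)*(x + 3)^2*(x + 4)^2, so the eigenvalues are known. The minimal polynomial is
  m_A(x) = Π_λ (x − λ)^{k_λ}
where k_λ is the size of the *largest* Jordan block for λ (equivalently, the smallest k with (A − λI)^k v = 0 for every generalised eigenvector v of λ).

  λ = -4: largest Jordan block has size 1, contributing (x + 4)
  λ = -3: largest Jordan block has size 1, contributing (x + 3)
  λ = 6: largest Jordan block has size 1, contributing (x − 6)

So m_A(x) = (x - 6)*(x + 3)*(x + 4) = x^3 + x^2 - 30*x - 72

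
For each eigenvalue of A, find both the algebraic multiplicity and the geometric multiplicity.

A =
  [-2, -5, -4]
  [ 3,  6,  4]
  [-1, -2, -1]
λ = 1: alg = 3, geom = 1

Step 1 — factor the characteristic polynomial to read off the algebraic multiplicities:
  χ_A(x) = (x - 1)^3

Step 2 — compute geometric multiplicities via the rank-nullity identity g(λ) = n − rank(A − λI):
  rank(A − (1)·I) = 2, so dim ker(A − (1)·I) = n − 2 = 1

Summary:
  λ = 1: algebraic multiplicity = 3, geometric multiplicity = 1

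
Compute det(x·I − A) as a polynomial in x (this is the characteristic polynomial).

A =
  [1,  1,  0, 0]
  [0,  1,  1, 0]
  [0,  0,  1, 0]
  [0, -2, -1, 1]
x^4 - 4*x^3 + 6*x^2 - 4*x + 1

Expanding det(x·I − A) (e.g. by cofactor expansion or by noting that A is similar to its Jordan form J, which has the same characteristic polynomial as A) gives
  χ_A(x) = x^4 - 4*x^3 + 6*x^2 - 4*x + 1
which factors as (x - 1)^4. The eigenvalues (with algebraic multiplicities) are λ = 1 with multiplicity 4.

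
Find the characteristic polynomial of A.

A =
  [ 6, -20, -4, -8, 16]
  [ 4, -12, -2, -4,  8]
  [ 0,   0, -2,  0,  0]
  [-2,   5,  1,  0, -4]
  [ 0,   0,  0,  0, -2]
x^5 + 10*x^4 + 40*x^3 + 80*x^2 + 80*x + 32

Expanding det(x·I − A) (e.g. by cofactor expansion or by noting that A is similar to its Jordan form J, which has the same characteristic polynomial as A) gives
  χ_A(x) = x^5 + 10*x^4 + 40*x^3 + 80*x^2 + 80*x + 32
which factors as (x + 2)^5. The eigenvalues (with algebraic multiplicities) are λ = -2 with multiplicity 5.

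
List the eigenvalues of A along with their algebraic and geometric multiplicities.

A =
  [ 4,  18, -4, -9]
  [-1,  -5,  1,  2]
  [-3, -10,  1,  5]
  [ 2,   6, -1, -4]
λ = -1: alg = 4, geom = 2

Step 1 — factor the characteristic polynomial to read off the algebraic multiplicities:
  χ_A(x) = (x + 1)^4

Step 2 — compute geometric multiplicities via the rank-nullity identity g(λ) = n − rank(A − λI):
  rank(A − (-1)·I) = 2, so dim ker(A − (-1)·I) = n − 2 = 2

Summary:
  λ = -1: algebraic multiplicity = 4, geometric multiplicity = 2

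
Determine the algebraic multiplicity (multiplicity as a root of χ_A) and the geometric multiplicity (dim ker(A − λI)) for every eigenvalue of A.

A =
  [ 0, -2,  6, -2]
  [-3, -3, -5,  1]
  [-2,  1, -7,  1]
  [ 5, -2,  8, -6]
λ = -4: alg = 4, geom = 2

Step 1 — factor the characteristic polynomial to read off the algebraic multiplicities:
  χ_A(x) = (x + 4)^4

Step 2 — compute geometric multiplicities via the rank-nullity identity g(λ) = n − rank(A − λI):
  rank(A − (-4)·I) = 2, so dim ker(A − (-4)·I) = n − 2 = 2

Summary:
  λ = -4: algebraic multiplicity = 4, geometric multiplicity = 2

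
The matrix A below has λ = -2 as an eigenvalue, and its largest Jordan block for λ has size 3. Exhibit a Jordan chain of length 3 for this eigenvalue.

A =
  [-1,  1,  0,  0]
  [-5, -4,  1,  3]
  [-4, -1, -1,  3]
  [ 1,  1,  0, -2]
A Jordan chain for λ = -2 of length 3:
v_1 = (-4, 4, 0, -4)ᵀ
v_2 = (1, -5, -4, 1)ᵀ
v_3 = (1, 0, 0, 0)ᵀ

Let N = A − (-2)·I. We want v_3 with N^3 v_3 = 0 but N^2 v_3 ≠ 0; then v_{j-1} := N · v_j for j = 3, …, 2.

Pick v_3 = (1, 0, 0, 0)ᵀ.
Then v_2 = N · v_3 = (1, -5, -4, 1)ᵀ.
Then v_1 = N · v_2 = (-4, 4, 0, -4)ᵀ.

Sanity check: (A − (-2)·I) v_1 = (0, 0, 0, 0)ᵀ = 0. ✓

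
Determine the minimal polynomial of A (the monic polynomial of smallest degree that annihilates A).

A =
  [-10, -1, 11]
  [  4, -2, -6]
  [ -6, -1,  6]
x^3 + 6*x^2 + 12*x + 8

The characteristic polynomial is χ_A(x) = (x + 2)^3, so the eigenvalues are known. The minimal polynomial is
  m_A(x) = Π_λ (x − λ)^{k_λ}
where k_λ is the size of the *largest* Jordan block for λ (equivalently, the smallest k with (A − λI)^k v = 0 for every generalised eigenvector v of λ).

  λ = -2: largest Jordan block has size 3, contributing (x + 2)^3

So m_A(x) = (x + 2)^3 = x^3 + 6*x^2 + 12*x + 8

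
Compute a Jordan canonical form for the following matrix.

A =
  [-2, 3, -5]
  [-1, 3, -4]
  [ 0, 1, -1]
J_3(0)

The characteristic polynomial is
  det(x·I − A) = x^3

Eigenvalues and multiplicities (the geometric multiplicity of λ is n − rank(A − λI), which equals the number of Jordan blocks for λ):
  λ = 0: algebraic multiplicity = 3, geometric multiplicity = 1

Determining the block sizes for each eigenvalue:
  λ = 0: one block (gm = 1), so the single block has size am = 3 → block sizes [3]

Assembling the blocks gives a Jordan form
J =
  [0, 1, 0]
  [0, 0, 1]
  [0, 0, 0]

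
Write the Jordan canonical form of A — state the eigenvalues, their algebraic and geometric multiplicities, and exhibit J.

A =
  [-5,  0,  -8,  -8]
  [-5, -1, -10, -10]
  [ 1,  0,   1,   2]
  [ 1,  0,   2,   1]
J_2(-1) ⊕ J_1(-1) ⊕ J_1(-1)

The characteristic polynomial is
  det(x·I − A) = x^4 + 4*x^3 + 6*x^2 + 4*x + 1 = (x + 1)^4

Eigenvalues and multiplicities (the geometric multiplicity of λ is n − rank(A − λI), which equals the number of Jordan blocks for λ):
  λ = -1: algebraic multiplicity = 4, geometric multiplicity = 3

Determining the block sizes for each eigenvalue:
  λ = -1: 3 blocks summing to 4 forces exactly one block of size 2 and the rest size 1 → block sizes [2, 1, 1]

Assembling the blocks gives a Jordan form
J =
  [-1,  1,  0,  0]
  [ 0, -1,  0,  0]
  [ 0,  0, -1,  0]
  [ 0,  0,  0, -1]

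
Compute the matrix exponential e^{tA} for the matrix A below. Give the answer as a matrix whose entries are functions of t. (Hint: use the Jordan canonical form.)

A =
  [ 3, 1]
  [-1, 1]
e^{tA} =
  [t*exp(2*t) + exp(2*t), t*exp(2*t)]
  [-t*exp(2*t), -t*exp(2*t) + exp(2*t)]

Strategy: write A = P · J · P⁻¹ where J is a Jordan canonical form, so e^{tA} = P · e^{tJ} · P⁻¹, and e^{tJ} can be computed block-by-block.

A has Jordan form
J =
  [2, 1]
  [0, 2]
(up to reordering of blocks).

Per-block formulas:
  For a 2×2 Jordan block J_2(2): exp(t · J_2(2)) = e^(2t)·(I + t·N), where N is the 2×2 nilpotent shift.

After assembling e^{tJ} and conjugating by P, we get:

e^{tA} =
  [t*exp(2*t) + exp(2*t), t*exp(2*t)]
  [-t*exp(2*t), -t*exp(2*t) + exp(2*t)]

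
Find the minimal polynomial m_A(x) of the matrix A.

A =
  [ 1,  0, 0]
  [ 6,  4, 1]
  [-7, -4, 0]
x^3 - 5*x^2 + 8*x - 4

The characteristic polynomial is χ_A(x) = (x - 2)^2*(x - 1), so the eigenvalues are known. The minimal polynomial is
  m_A(x) = Π_λ (x − λ)^{k_λ}
where k_λ is the size of the *largest* Jordan block for λ (equivalently, the smallest k with (A − λI)^k v = 0 for every generalised eigenvector v of λ).

  λ = 1: largest Jordan block has size 1, contributing (x − 1)
  λ = 2: largest Jordan block has size 2, contributing (x − 2)^2

So m_A(x) = (x - 2)^2*(x - 1) = x^3 - 5*x^2 + 8*x - 4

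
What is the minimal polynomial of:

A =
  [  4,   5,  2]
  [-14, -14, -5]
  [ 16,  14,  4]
x^3 + 6*x^2 + 12*x + 8

The characteristic polynomial is χ_A(x) = (x + 2)^3, so the eigenvalues are known. The minimal polynomial is
  m_A(x) = Π_λ (x − λ)^{k_λ}
where k_λ is the size of the *largest* Jordan block for λ (equivalently, the smallest k with (A − λI)^k v = 0 for every generalised eigenvector v of λ).

  λ = -2: largest Jordan block has size 3, contributing (x + 2)^3

So m_A(x) = (x + 2)^3 = x^3 + 6*x^2 + 12*x + 8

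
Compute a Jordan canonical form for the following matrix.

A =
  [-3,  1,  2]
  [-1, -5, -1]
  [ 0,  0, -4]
J_3(-4)

The characteristic polynomial is
  det(x·I − A) = x^3 + 12*x^2 + 48*x + 64 = (x + 4)^3

Eigenvalues and multiplicities (the geometric multiplicity of λ is n − rank(A − λI), which equals the number of Jordan blocks for λ):
  λ = -4: algebraic multiplicity = 3, geometric multiplicity = 1

Determining the block sizes for each eigenvalue:
  λ = -4: one block (gm = 1), so the single block has size am = 3 → block sizes [3]

Assembling the blocks gives a Jordan form
J =
  [-4,  1,  0]
  [ 0, -4,  1]
  [ 0,  0, -4]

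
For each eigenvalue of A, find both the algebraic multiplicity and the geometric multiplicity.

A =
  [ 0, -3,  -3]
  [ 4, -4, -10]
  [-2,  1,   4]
λ = 0: alg = 3, geom = 1

Step 1 — factor the characteristic polynomial to read off the algebraic multiplicities:
  χ_A(x) = x^3

Step 2 — compute geometric multiplicities via the rank-nullity identity g(λ) = n − rank(A − λI):
  rank(A − (0)·I) = 2, so dim ker(A − (0)·I) = n − 2 = 1

Summary:
  λ = 0: algebraic multiplicity = 3, geometric multiplicity = 1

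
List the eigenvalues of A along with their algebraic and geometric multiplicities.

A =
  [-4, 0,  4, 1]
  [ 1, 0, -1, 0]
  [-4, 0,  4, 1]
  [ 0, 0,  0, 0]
λ = 0: alg = 4, geom = 2

Step 1 — factor the characteristic polynomial to read off the algebraic multiplicities:
  χ_A(x) = x^4

Step 2 — compute geometric multiplicities via the rank-nullity identity g(λ) = n − rank(A − λI):
  rank(A − (0)·I) = 2, so dim ker(A − (0)·I) = n − 2 = 2

Summary:
  λ = 0: algebraic multiplicity = 4, geometric multiplicity = 2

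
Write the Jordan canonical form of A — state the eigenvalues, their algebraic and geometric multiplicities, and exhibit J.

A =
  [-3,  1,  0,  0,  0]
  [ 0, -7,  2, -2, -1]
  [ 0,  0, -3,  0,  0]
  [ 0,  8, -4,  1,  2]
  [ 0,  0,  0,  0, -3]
J_3(-3) ⊕ J_1(-3) ⊕ J_1(-3)

The characteristic polynomial is
  det(x·I − A) = x^5 + 15*x^4 + 90*x^3 + 270*x^2 + 405*x + 243 = (x + 3)^5

Eigenvalues and multiplicities (the geometric multiplicity of λ is n − rank(A − λI), which equals the number of Jordan blocks for λ):
  λ = -3: algebraic multiplicity = 5, geometric multiplicity = 3

Determining the block sizes for each eigenvalue:
  λ = -3: with am = 5 and gm = 3, the partition is not yet determined (e.g. several partitions of 5 into 3 parts exist). Let N = A − (-3)·I. Computing rank(N^1) = 2, rank(N^2) = 1, rank(N^3) = 0; the number of blocks of size ≥ j is rank(N^{j−1}) − rank(N^j), giving [3, 1, 1]. So we have 1 block(s) of size 3, 2 block(s) of size 1 → block sizes [3, 1, 1]

Assembling the blocks gives a Jordan form
J =
  [-3,  1,  0,  0,  0]
  [ 0, -3,  1,  0,  0]
  [ 0,  0, -3,  0,  0]
  [ 0,  0,  0, -3,  0]
  [ 0,  0,  0,  0, -3]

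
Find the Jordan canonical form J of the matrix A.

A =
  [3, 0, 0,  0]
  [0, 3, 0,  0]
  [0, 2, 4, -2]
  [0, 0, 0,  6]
J_1(3) ⊕ J_1(3) ⊕ J_1(4) ⊕ J_1(6)

The characteristic polynomial is
  det(x·I − A) = x^4 - 16*x^3 + 93*x^2 - 234*x + 216 = (x - 6)*(x - 4)*(x - 3)^2

Eigenvalues and multiplicities (the geometric multiplicity of λ is n − rank(A − λI), which equals the number of Jordan blocks for λ):
  λ = 3: algebraic multiplicity = 2, geometric multiplicity = 2
  λ = 4: algebraic multiplicity = 1, geometric multiplicity = 1
  λ = 6: algebraic multiplicity = 1, geometric multiplicity = 1

Determining the block sizes for each eigenvalue:
  λ = 3: gm = am = 2, so every block has size 1 → block sizes [1, 1]
  λ = 4: one block (gm = 1), so the single block has size am = 1 → block sizes [1]
  λ = 6: one block (gm = 1), so the single block has size am = 1 → block sizes [1]

Assembling the blocks gives a Jordan form
J =
  [3, 0, 0, 0]
  [0, 3, 0, 0]
  [0, 0, 4, 0]
  [0, 0, 0, 6]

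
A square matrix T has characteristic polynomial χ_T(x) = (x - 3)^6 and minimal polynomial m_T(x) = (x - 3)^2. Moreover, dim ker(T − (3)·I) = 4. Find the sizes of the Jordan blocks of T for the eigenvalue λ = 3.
Block sizes for λ = 3: [2, 2, 1, 1]

Step 1 — from the characteristic polynomial, algebraic multiplicity of λ = 3 is 6. From dim ker(T − (3)·I) = 4, there are exactly 4 Jordan blocks for λ = 3.
Step 2 — from the minimal polynomial, the factor (x − 3)^2 tells us the largest block for λ = 3 has size 2.
Step 3 — with total size 6, 4 blocks, and largest block 2, the block sizes (in nonincreasing order) are [2, 2, 1, 1].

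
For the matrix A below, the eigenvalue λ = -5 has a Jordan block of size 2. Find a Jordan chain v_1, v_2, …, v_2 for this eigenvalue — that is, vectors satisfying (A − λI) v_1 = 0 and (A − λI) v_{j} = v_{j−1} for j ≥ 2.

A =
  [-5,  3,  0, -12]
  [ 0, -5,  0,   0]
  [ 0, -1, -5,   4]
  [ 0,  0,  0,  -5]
A Jordan chain for λ = -5 of length 2:
v_1 = (3, 0, -1, 0)ᵀ
v_2 = (0, 1, 0, 0)ᵀ

Let N = A − (-5)·I. We want v_2 with N^2 v_2 = 0 but N^1 v_2 ≠ 0; then v_{j-1} := N · v_j for j = 2, …, 2.

Pick v_2 = (0, 1, 0, 0)ᵀ.
Then v_1 = N · v_2 = (3, 0, -1, 0)ᵀ.

Sanity check: (A − (-5)·I) v_1 = (0, 0, 0, 0)ᵀ = 0. ✓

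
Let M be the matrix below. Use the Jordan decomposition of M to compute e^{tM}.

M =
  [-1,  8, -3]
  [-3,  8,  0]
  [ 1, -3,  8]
e^{tM} =
  [9*t^2*exp(5*t)/2 - 6*t*exp(5*t) + exp(5*t), -15*t^2*exp(5*t)/2 + 8*t*exp(5*t), 9*t^2*exp(5*t)/2 - 3*t*exp(5*t)]
  [9*t^2*exp(5*t)/2 - 3*t*exp(5*t), -15*t^2*exp(5*t)/2 + 3*t*exp(5*t) + exp(5*t), 9*t^2*exp(5*t)/2]
  [3*t^2*exp(5*t) + t*exp(5*t), -5*t^2*exp(5*t) - 3*t*exp(5*t), 3*t^2*exp(5*t) + 3*t*exp(5*t) + exp(5*t)]

Strategy: write M = P · J · P⁻¹ where J is a Jordan canonical form, so e^{tM} = P · e^{tJ} · P⁻¹, and e^{tJ} can be computed block-by-block.

M has Jordan form
J =
  [5, 1, 0]
  [0, 5, 1]
  [0, 0, 5]
(up to reordering of blocks).

Per-block formulas:
  For a 3×3 Jordan block J_3(5): exp(t · J_3(5)) = e^(5t)·(I + t·N + (t^2/2)·N^2), where N is the 3×3 nilpotent shift.

After assembling e^{tJ} and conjugating by P, we get:

e^{tM} =
  [9*t^2*exp(5*t)/2 - 6*t*exp(5*t) + exp(5*t), -15*t^2*exp(5*t)/2 + 8*t*exp(5*t), 9*t^2*exp(5*t)/2 - 3*t*exp(5*t)]
  [9*t^2*exp(5*t)/2 - 3*t*exp(5*t), -15*t^2*exp(5*t)/2 + 3*t*exp(5*t) + exp(5*t), 9*t^2*exp(5*t)/2]
  [3*t^2*exp(5*t) + t*exp(5*t), -5*t^2*exp(5*t) - 3*t*exp(5*t), 3*t^2*exp(5*t) + 3*t*exp(5*t) + exp(5*t)]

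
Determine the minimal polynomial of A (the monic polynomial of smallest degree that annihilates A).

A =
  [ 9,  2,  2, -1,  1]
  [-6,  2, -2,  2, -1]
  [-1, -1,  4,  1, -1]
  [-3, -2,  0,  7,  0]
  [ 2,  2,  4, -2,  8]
x^3 - 18*x^2 + 108*x - 216

The characteristic polynomial is χ_A(x) = (x - 6)^5, so the eigenvalues are known. The minimal polynomial is
  m_A(x) = Π_λ (x − λ)^{k_λ}
where k_λ is the size of the *largest* Jordan block for λ (equivalently, the smallest k with (A − λI)^k v = 0 for every generalised eigenvector v of λ).

  λ = 6: largest Jordan block has size 3, contributing (x − 6)^3

So m_A(x) = (x - 6)^3 = x^3 - 18*x^2 + 108*x - 216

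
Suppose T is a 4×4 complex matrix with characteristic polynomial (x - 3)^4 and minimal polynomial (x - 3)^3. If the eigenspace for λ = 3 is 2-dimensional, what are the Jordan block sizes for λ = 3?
Block sizes for λ = 3: [3, 1]

Step 1 — from the characteristic polynomial, algebraic multiplicity of λ = 3 is 4. From dim ker(T − (3)·I) = 2, there are exactly 2 Jordan blocks for λ = 3.
Step 2 — from the minimal polynomial, the factor (x − 3)^3 tells us the largest block for λ = 3 has size 3.
Step 3 — with total size 4, 2 blocks, and largest block 3, the block sizes (in nonincreasing order) are [3, 1].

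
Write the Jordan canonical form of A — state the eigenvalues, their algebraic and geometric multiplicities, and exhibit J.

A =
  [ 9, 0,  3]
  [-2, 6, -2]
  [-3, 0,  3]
J_2(6) ⊕ J_1(6)

The characteristic polynomial is
  det(x·I − A) = x^3 - 18*x^2 + 108*x - 216 = (x - 6)^3

Eigenvalues and multiplicities (the geometric multiplicity of λ is n − rank(A − λI), which equals the number of Jordan blocks for λ):
  λ = 6: algebraic multiplicity = 3, geometric multiplicity = 2

Determining the block sizes for each eigenvalue:
  λ = 6: 2 blocks summing to 3 forces exactly one block of size 2 and the rest size 1 → block sizes [2, 1]

Assembling the blocks gives a Jordan form
J =
  [6, 1, 0]
  [0, 6, 0]
  [0, 0, 6]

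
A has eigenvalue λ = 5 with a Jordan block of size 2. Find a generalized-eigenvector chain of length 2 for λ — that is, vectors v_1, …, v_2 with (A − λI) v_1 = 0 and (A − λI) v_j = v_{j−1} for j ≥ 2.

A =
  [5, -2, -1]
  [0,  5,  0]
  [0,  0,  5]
A Jordan chain for λ = 5 of length 2:
v_1 = (-2, 0, 0)ᵀ
v_2 = (0, 1, 0)ᵀ

Let N = A − (5)·I. We want v_2 with N^2 v_2 = 0 but N^1 v_2 ≠ 0; then v_{j-1} := N · v_j for j = 2, …, 2.

Pick v_2 = (0, 1, 0)ᵀ.
Then v_1 = N · v_2 = (-2, 0, 0)ᵀ.

Sanity check: (A − (5)·I) v_1 = (0, 0, 0)ᵀ = 0. ✓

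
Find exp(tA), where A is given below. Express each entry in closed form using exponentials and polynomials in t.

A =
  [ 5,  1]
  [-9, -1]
e^{tA} =
  [3*t*exp(2*t) + exp(2*t), t*exp(2*t)]
  [-9*t*exp(2*t), -3*t*exp(2*t) + exp(2*t)]

Strategy: write A = P · J · P⁻¹ where J is a Jordan canonical form, so e^{tA} = P · e^{tJ} · P⁻¹, and e^{tJ} can be computed block-by-block.

A has Jordan form
J =
  [2, 1]
  [0, 2]
(up to reordering of blocks).

Per-block formulas:
  For a 2×2 Jordan block J_2(2): exp(t · J_2(2)) = e^(2t)·(I + t·N), where N is the 2×2 nilpotent shift.

After assembling e^{tJ} and conjugating by P, we get:

e^{tA} =
  [3*t*exp(2*t) + exp(2*t), t*exp(2*t)]
  [-9*t*exp(2*t), -3*t*exp(2*t) + exp(2*t)]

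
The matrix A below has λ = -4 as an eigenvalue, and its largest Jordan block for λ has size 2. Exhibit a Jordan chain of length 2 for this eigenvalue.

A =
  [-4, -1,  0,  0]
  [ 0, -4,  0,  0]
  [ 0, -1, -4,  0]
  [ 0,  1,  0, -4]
A Jordan chain for λ = -4 of length 2:
v_1 = (-1, 0, -1, 1)ᵀ
v_2 = (0, 1, 0, 0)ᵀ

Let N = A − (-4)·I. We want v_2 with N^2 v_2 = 0 but N^1 v_2 ≠ 0; then v_{j-1} := N · v_j for j = 2, …, 2.

Pick v_2 = (0, 1, 0, 0)ᵀ.
Then v_1 = N · v_2 = (-1, 0, -1, 1)ᵀ.

Sanity check: (A − (-4)·I) v_1 = (0, 0, 0, 0)ᵀ = 0. ✓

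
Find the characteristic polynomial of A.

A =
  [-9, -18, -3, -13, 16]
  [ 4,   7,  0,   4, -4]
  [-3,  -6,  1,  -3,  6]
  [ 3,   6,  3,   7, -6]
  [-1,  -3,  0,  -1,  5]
x^5 - 11*x^4 + 43*x^3 - 73*x^2 + 56*x - 16

Expanding det(x·I − A) (e.g. by cofactor expansion or by noting that A is similar to its Jordan form J, which has the same characteristic polynomial as A) gives
  χ_A(x) = x^5 - 11*x^4 + 43*x^3 - 73*x^2 + 56*x - 16
which factors as (x - 4)^2*(x - 1)^3. The eigenvalues (with algebraic multiplicities) are λ = 1 with multiplicity 3, λ = 4 with multiplicity 2.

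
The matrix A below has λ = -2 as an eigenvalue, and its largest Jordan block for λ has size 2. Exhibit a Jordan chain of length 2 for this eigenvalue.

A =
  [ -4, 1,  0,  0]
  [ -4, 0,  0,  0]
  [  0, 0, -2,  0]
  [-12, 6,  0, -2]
A Jordan chain for λ = -2 of length 2:
v_1 = (-2, -4, 0, -12)ᵀ
v_2 = (1, 0, 0, 0)ᵀ

Let N = A − (-2)·I. We want v_2 with N^2 v_2 = 0 but N^1 v_2 ≠ 0; then v_{j-1} := N · v_j for j = 2, …, 2.

Pick v_2 = (1, 0, 0, 0)ᵀ.
Then v_1 = N · v_2 = (-2, -4, 0, -12)ᵀ.

Sanity check: (A − (-2)·I) v_1 = (0, 0, 0, 0)ᵀ = 0. ✓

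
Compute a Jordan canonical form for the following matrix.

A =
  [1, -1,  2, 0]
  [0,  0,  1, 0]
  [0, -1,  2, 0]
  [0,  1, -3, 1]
J_3(1) ⊕ J_1(1)

The characteristic polynomial is
  det(x·I − A) = x^4 - 4*x^3 + 6*x^2 - 4*x + 1 = (x - 1)^4

Eigenvalues and multiplicities (the geometric multiplicity of λ is n − rank(A − λI), which equals the number of Jordan blocks for λ):
  λ = 1: algebraic multiplicity = 4, geometric multiplicity = 2

Determining the block sizes for each eigenvalue:
  λ = 1: with am = 4 and gm = 2, the partition is not yet determined (e.g. several partitions of 4 into 2 parts exist). Let N = A − (1)·I. Computing rank(N^1) = 2, rank(N^2) = 1, rank(N^3) = 0; the number of blocks of size ≥ j is rank(N^{j−1}) − rank(N^j), giving [2, 1, 1]. So we have 1 block(s) of size 3, 1 block(s) of size 1 → block sizes [3, 1]

Assembling the blocks gives a Jordan form
J =
  [1, 1, 0, 0]
  [0, 1, 1, 0]
  [0, 0, 1, 0]
  [0, 0, 0, 1]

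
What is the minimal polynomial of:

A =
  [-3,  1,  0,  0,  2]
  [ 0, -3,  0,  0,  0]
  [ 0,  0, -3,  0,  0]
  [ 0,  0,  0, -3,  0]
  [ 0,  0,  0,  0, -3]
x^2 + 6*x + 9

The characteristic polynomial is χ_A(x) = (x + 3)^5, so the eigenvalues are known. The minimal polynomial is
  m_A(x) = Π_λ (x − λ)^{k_λ}
where k_λ is the size of the *largest* Jordan block for λ (equivalently, the smallest k with (A − λI)^k v = 0 for every generalised eigenvector v of λ).

  λ = -3: largest Jordan block has size 2, contributing (x + 3)^2

So m_A(x) = (x + 3)^2 = x^2 + 6*x + 9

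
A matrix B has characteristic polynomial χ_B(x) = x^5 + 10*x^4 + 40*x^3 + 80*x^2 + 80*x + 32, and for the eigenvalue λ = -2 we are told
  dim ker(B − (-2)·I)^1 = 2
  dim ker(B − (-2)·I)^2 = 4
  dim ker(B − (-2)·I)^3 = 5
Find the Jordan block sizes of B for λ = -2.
Block sizes for λ = -2: [3, 2]

From the dimensions of kernels of powers, the number of Jordan blocks of size at least j is d_j − d_{j−1} where d_j = dim ker(N^j) (with d_0 = 0). Computing the differences gives [2, 2, 1].
The number of blocks of size exactly k is (#blocks of size ≥ k) − (#blocks of size ≥ k + 1), so the partition is: 1 block(s) of size 2, 1 block(s) of size 3.
In nonincreasing order the block sizes are [3, 2].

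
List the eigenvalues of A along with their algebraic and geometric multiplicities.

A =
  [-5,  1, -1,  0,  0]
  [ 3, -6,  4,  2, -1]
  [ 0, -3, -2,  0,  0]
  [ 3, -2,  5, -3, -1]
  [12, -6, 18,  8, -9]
λ = -5: alg = 5, geom = 3

Step 1 — factor the characteristic polynomial to read off the algebraic multiplicities:
  χ_A(x) = (x + 5)^5

Step 2 — compute geometric multiplicities via the rank-nullity identity g(λ) = n − rank(A − λI):
  rank(A − (-5)·I) = 2, so dim ker(A − (-5)·I) = n − 2 = 3

Summary:
  λ = -5: algebraic multiplicity = 5, geometric multiplicity = 3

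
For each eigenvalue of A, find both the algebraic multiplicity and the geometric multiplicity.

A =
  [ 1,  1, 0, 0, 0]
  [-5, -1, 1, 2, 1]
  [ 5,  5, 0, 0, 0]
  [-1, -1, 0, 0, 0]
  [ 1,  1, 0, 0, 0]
λ = 0: alg = 5, geom = 3

Step 1 — factor the characteristic polynomial to read off the algebraic multiplicities:
  χ_A(x) = x^5

Step 2 — compute geometric multiplicities via the rank-nullity identity g(λ) = n − rank(A − λI):
  rank(A − (0)·I) = 2, so dim ker(A − (0)·I) = n − 2 = 3

Summary:
  λ = 0: algebraic multiplicity = 5, geometric multiplicity = 3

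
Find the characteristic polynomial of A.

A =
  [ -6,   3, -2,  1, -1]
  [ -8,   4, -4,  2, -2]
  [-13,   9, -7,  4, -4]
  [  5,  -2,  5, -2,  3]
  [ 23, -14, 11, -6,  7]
x^5 + 4*x^4 + x^3 - 10*x^2 - 4*x + 8

Expanding det(x·I − A) (e.g. by cofactor expansion or by noting that A is similar to its Jordan form J, which has the same characteristic polynomial as A) gives
  χ_A(x) = x^5 + 4*x^4 + x^3 - 10*x^2 - 4*x + 8
which factors as (x - 1)^2*(x + 2)^3. The eigenvalues (with algebraic multiplicities) are λ = -2 with multiplicity 3, λ = 1 with multiplicity 2.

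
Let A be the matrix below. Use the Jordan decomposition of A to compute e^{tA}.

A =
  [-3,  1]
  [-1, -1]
e^{tA} =
  [-t*exp(-2*t) + exp(-2*t), t*exp(-2*t)]
  [-t*exp(-2*t), t*exp(-2*t) + exp(-2*t)]

Strategy: write A = P · J · P⁻¹ where J is a Jordan canonical form, so e^{tA} = P · e^{tJ} · P⁻¹, and e^{tJ} can be computed block-by-block.

A has Jordan form
J =
  [-2,  1]
  [ 0, -2]
(up to reordering of blocks).

Per-block formulas:
  For a 2×2 Jordan block J_2(-2): exp(t · J_2(-2)) = e^(-2t)·(I + t·N), where N is the 2×2 nilpotent shift.

After assembling e^{tJ} and conjugating by P, we get:

e^{tA} =
  [-t*exp(-2*t) + exp(-2*t), t*exp(-2*t)]
  [-t*exp(-2*t), t*exp(-2*t) + exp(-2*t)]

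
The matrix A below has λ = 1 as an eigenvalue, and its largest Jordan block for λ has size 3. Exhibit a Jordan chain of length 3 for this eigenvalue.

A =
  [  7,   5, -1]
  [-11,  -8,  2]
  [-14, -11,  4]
A Jordan chain for λ = 1 of length 3:
v_1 = (-5, 5, -5)ᵀ
v_2 = (6, -11, -14)ᵀ
v_3 = (1, 0, 0)ᵀ

Let N = A − (1)·I. We want v_3 with N^3 v_3 = 0 but N^2 v_3 ≠ 0; then v_{j-1} := N · v_j for j = 3, …, 2.

Pick v_3 = (1, 0, 0)ᵀ.
Then v_2 = N · v_3 = (6, -11, -14)ᵀ.
Then v_1 = N · v_2 = (-5, 5, -5)ᵀ.

Sanity check: (A − (1)·I) v_1 = (0, 0, 0)ᵀ = 0. ✓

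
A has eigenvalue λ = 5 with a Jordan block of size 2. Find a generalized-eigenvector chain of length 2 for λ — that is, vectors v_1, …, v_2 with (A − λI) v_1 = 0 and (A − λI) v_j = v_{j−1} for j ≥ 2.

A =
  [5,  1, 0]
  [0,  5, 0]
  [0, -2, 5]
A Jordan chain for λ = 5 of length 2:
v_1 = (1, 0, -2)ᵀ
v_2 = (0, 1, 0)ᵀ

Let N = A − (5)·I. We want v_2 with N^2 v_2 = 0 but N^1 v_2 ≠ 0; then v_{j-1} := N · v_j for j = 2, …, 2.

Pick v_2 = (0, 1, 0)ᵀ.
Then v_1 = N · v_2 = (1, 0, -2)ᵀ.

Sanity check: (A − (5)·I) v_1 = (0, 0, 0)ᵀ = 0. ✓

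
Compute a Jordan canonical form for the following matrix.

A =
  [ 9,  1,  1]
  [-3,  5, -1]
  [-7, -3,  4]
J_3(6)

The characteristic polynomial is
  det(x·I − A) = x^3 - 18*x^2 + 108*x - 216 = (x - 6)^3

Eigenvalues and multiplicities (the geometric multiplicity of λ is n − rank(A − λI), which equals the number of Jordan blocks for λ):
  λ = 6: algebraic multiplicity = 3, geometric multiplicity = 1

Determining the block sizes for each eigenvalue:
  λ = 6: one block (gm = 1), so the single block has size am = 3 → block sizes [3]

Assembling the blocks gives a Jordan form
J =
  [6, 1, 0]
  [0, 6, 1]
  [0, 0, 6]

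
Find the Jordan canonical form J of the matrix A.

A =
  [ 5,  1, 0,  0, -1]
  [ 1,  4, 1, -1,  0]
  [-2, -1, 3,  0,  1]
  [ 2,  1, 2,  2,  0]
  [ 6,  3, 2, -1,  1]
J_3(3) ⊕ J_2(3)

The characteristic polynomial is
  det(x·I − A) = x^5 - 15*x^4 + 90*x^3 - 270*x^2 + 405*x - 243 = (x - 3)^5

Eigenvalues and multiplicities (the geometric multiplicity of λ is n − rank(A − λI), which equals the number of Jordan blocks for λ):
  λ = 3: algebraic multiplicity = 5, geometric multiplicity = 2

Determining the block sizes for each eigenvalue:
  λ = 3: with am = 5 and gm = 2, the partition is not yet determined (e.g. several partitions of 5 into 2 parts exist). Let N = A − (3)·I. Computing rank(N^1) = 3, rank(N^2) = 1, rank(N^3) = 0; the number of blocks of size ≥ j is rank(N^{j−1}) − rank(N^j), giving [2, 2, 1]. So we have 1 block(s) of size 3, 1 block(s) of size 2 → block sizes [3, 2]

Assembling the blocks gives a Jordan form
J =
  [3, 1, 0, 0, 0]
  [0, 3, 1, 0, 0]
  [0, 0, 3, 0, 0]
  [0, 0, 0, 3, 1]
  [0, 0, 0, 0, 3]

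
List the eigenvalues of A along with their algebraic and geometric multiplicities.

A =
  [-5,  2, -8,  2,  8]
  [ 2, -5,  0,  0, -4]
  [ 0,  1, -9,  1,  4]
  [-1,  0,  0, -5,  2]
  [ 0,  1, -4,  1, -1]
λ = -5: alg = 5, geom = 3

Step 1 — factor the characteristic polynomial to read off the algebraic multiplicities:
  χ_A(x) = (x + 5)^5

Step 2 — compute geometric multiplicities via the rank-nullity identity g(λ) = n − rank(A − λI):
  rank(A − (-5)·I) = 2, so dim ker(A − (-5)·I) = n − 2 = 3

Summary:
  λ = -5: algebraic multiplicity = 5, geometric multiplicity = 3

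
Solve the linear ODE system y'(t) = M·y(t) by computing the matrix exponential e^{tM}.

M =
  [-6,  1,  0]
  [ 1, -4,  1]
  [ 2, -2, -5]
e^{tM} =
  [t^2*exp(-5*t) - t*exp(-5*t) + exp(-5*t), t*exp(-5*t), t^2*exp(-5*t)/2]
  [t^2*exp(-5*t) + t*exp(-5*t), t*exp(-5*t) + exp(-5*t), t^2*exp(-5*t)/2 + t*exp(-5*t)]
  [-2*t^2*exp(-5*t) + 2*t*exp(-5*t), -2*t*exp(-5*t), -t^2*exp(-5*t) + exp(-5*t)]

Strategy: write M = P · J · P⁻¹ where J is a Jordan canonical form, so e^{tM} = P · e^{tJ} · P⁻¹, and e^{tJ} can be computed block-by-block.

M has Jordan form
J =
  [-5,  1,  0]
  [ 0, -5,  1]
  [ 0,  0, -5]
(up to reordering of blocks).

Per-block formulas:
  For a 3×3 Jordan block J_3(-5): exp(t · J_3(-5)) = e^(-5t)·(I + t·N + (t^2/2)·N^2), where N is the 3×3 nilpotent shift.

After assembling e^{tJ} and conjugating by P, we get:

e^{tM} =
  [t^2*exp(-5*t) - t*exp(-5*t) + exp(-5*t), t*exp(-5*t), t^2*exp(-5*t)/2]
  [t^2*exp(-5*t) + t*exp(-5*t), t*exp(-5*t) + exp(-5*t), t^2*exp(-5*t)/2 + t*exp(-5*t)]
  [-2*t^2*exp(-5*t) + 2*t*exp(-5*t), -2*t*exp(-5*t), -t^2*exp(-5*t) + exp(-5*t)]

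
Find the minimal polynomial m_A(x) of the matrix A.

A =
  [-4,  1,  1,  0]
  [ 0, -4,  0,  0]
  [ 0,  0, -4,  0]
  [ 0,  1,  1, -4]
x^2 + 8*x + 16

The characteristic polynomial is χ_A(x) = (x + 4)^4, so the eigenvalues are known. The minimal polynomial is
  m_A(x) = Π_λ (x − λ)^{k_λ}
where k_λ is the size of the *largest* Jordan block for λ (equivalently, the smallest k with (A − λI)^k v = 0 for every generalised eigenvector v of λ).

  λ = -4: largest Jordan block has size 2, contributing (x + 4)^2

So m_A(x) = (x + 4)^2 = x^2 + 8*x + 16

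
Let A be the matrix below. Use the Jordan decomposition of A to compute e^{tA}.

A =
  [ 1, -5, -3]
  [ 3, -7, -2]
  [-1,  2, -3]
e^{tA} =
  [2*t^2*exp(-3*t) + 4*t*exp(-3*t) + exp(-3*t), -3*t^2*exp(-3*t) - 5*t*exp(-3*t), -t^2*exp(-3*t) - 3*t*exp(-3*t)]
  [t^2*exp(-3*t) + 3*t*exp(-3*t), -3*t^2*exp(-3*t)/2 - 4*t*exp(-3*t) + exp(-3*t), -t^2*exp(-3*t)/2 - 2*t*exp(-3*t)]
  [t^2*exp(-3*t) - t*exp(-3*t), -3*t^2*exp(-3*t)/2 + 2*t*exp(-3*t), -t^2*exp(-3*t)/2 + exp(-3*t)]

Strategy: write A = P · J · P⁻¹ where J is a Jordan canonical form, so e^{tA} = P · e^{tJ} · P⁻¹, and e^{tJ} can be computed block-by-block.

A has Jordan form
J =
  [-3,  1,  0]
  [ 0, -3,  1]
  [ 0,  0, -3]
(up to reordering of blocks).

Per-block formulas:
  For a 3×3 Jordan block J_3(-3): exp(t · J_3(-3)) = e^(-3t)·(I + t·N + (t^2/2)·N^2), where N is the 3×3 nilpotent shift.

After assembling e^{tJ} and conjugating by P, we get:

e^{tA} =
  [2*t^2*exp(-3*t) + 4*t*exp(-3*t) + exp(-3*t), -3*t^2*exp(-3*t) - 5*t*exp(-3*t), -t^2*exp(-3*t) - 3*t*exp(-3*t)]
  [t^2*exp(-3*t) + 3*t*exp(-3*t), -3*t^2*exp(-3*t)/2 - 4*t*exp(-3*t) + exp(-3*t), -t^2*exp(-3*t)/2 - 2*t*exp(-3*t)]
  [t^2*exp(-3*t) - t*exp(-3*t), -3*t^2*exp(-3*t)/2 + 2*t*exp(-3*t), -t^2*exp(-3*t)/2 + exp(-3*t)]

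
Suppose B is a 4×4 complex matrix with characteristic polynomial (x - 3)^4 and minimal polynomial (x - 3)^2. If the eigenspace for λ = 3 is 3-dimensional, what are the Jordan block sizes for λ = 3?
Block sizes for λ = 3: [2, 1, 1]

Step 1 — from the characteristic polynomial, algebraic multiplicity of λ = 3 is 4. From dim ker(B − (3)·I) = 3, there are exactly 3 Jordan blocks for λ = 3.
Step 2 — from the minimal polynomial, the factor (x − 3)^2 tells us the largest block for λ = 3 has size 2.
Step 3 — with total size 4, 3 blocks, and largest block 2, the block sizes (in nonincreasing order) are [2, 1, 1].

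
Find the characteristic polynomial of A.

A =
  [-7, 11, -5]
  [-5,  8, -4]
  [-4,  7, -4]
x^3 + 3*x^2 + 3*x + 1

Expanding det(x·I − A) (e.g. by cofactor expansion or by noting that A is similar to its Jordan form J, which has the same characteristic polynomial as A) gives
  χ_A(x) = x^3 + 3*x^2 + 3*x + 1
which factors as (x + 1)^3. The eigenvalues (with algebraic multiplicities) are λ = -1 with multiplicity 3.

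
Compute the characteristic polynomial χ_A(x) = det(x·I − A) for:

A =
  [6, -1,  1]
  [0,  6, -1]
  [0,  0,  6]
x^3 - 18*x^2 + 108*x - 216

Expanding det(x·I − A) (e.g. by cofactor expansion or by noting that A is similar to its Jordan form J, which has the same characteristic polynomial as A) gives
  χ_A(x) = x^3 - 18*x^2 + 108*x - 216
which factors as (x - 6)^3. The eigenvalues (with algebraic multiplicities) are λ = 6 with multiplicity 3.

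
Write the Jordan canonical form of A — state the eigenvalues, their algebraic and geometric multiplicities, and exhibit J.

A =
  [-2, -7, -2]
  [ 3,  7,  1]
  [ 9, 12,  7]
J_3(4)

The characteristic polynomial is
  det(x·I − A) = x^3 - 12*x^2 + 48*x - 64 = (x - 4)^3

Eigenvalues and multiplicities (the geometric multiplicity of λ is n − rank(A − λI), which equals the number of Jordan blocks for λ):
  λ = 4: algebraic multiplicity = 3, geometric multiplicity = 1

Determining the block sizes for each eigenvalue:
  λ = 4: one block (gm = 1), so the single block has size am = 3 → block sizes [3]

Assembling the blocks gives a Jordan form
J =
  [4, 1, 0]
  [0, 4, 1]
  [0, 0, 4]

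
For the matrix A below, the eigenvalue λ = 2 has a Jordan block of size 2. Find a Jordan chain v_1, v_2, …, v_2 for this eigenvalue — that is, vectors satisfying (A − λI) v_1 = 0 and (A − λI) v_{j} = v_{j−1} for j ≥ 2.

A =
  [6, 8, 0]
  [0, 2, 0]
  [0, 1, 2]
A Jordan chain for λ = 2 of length 2:
v_1 = (0, 0, -1)ᵀ
v_2 = (2, -1, 0)ᵀ

Let N = A − (2)·I. We want v_2 with N^2 v_2 = 0 but N^1 v_2 ≠ 0; then v_{j-1} := N · v_j for j = 2, …, 2.

Pick v_2 = (2, -1, 0)ᵀ.
Then v_1 = N · v_2 = (0, 0, -1)ᵀ.

Sanity check: (A − (2)·I) v_1 = (0, 0, 0)ᵀ = 0. ✓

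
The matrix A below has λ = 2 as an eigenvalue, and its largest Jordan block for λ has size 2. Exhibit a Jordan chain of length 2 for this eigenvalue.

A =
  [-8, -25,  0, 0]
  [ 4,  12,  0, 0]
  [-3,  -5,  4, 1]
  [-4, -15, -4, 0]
A Jordan chain for λ = 2 of length 2:
v_1 = (-10, 4, -3, -4)ᵀ
v_2 = (1, 0, 0, 0)ᵀ

Let N = A − (2)·I. We want v_2 with N^2 v_2 = 0 but N^1 v_2 ≠ 0; then v_{j-1} := N · v_j for j = 2, …, 2.

Pick v_2 = (1, 0, 0, 0)ᵀ.
Then v_1 = N · v_2 = (-10, 4, -3, -4)ᵀ.

Sanity check: (A − (2)·I) v_1 = (0, 0, 0, 0)ᵀ = 0. ✓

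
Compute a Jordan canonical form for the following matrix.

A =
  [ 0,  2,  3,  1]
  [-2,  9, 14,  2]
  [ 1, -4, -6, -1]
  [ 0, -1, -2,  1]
J_3(1) ⊕ J_1(1)

The characteristic polynomial is
  det(x·I − A) = x^4 - 4*x^3 + 6*x^2 - 4*x + 1 = (x - 1)^4

Eigenvalues and multiplicities (the geometric multiplicity of λ is n − rank(A − λI), which equals the number of Jordan blocks for λ):
  λ = 1: algebraic multiplicity = 4, geometric multiplicity = 2

Determining the block sizes for each eigenvalue:
  λ = 1: with am = 4 and gm = 2, the partition is not yet determined (e.g. several partitions of 4 into 2 parts exist). Let N = A − (1)·I. Computing rank(N^1) = 2, rank(N^2) = 1, rank(N^3) = 0; the number of blocks of size ≥ j is rank(N^{j−1}) − rank(N^j), giving [2, 1, 1]. So we have 1 block(s) of size 3, 1 block(s) of size 1 → block sizes [3, 1]

Assembling the blocks gives a Jordan form
J =
  [1, 1, 0, 0]
  [0, 1, 1, 0]
  [0, 0, 1, 0]
  [0, 0, 0, 1]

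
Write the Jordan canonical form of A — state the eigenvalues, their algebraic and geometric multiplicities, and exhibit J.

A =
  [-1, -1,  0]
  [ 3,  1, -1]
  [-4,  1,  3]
J_3(1)

The characteristic polynomial is
  det(x·I − A) = x^3 - 3*x^2 + 3*x - 1 = (x - 1)^3

Eigenvalues and multiplicities (the geometric multiplicity of λ is n − rank(A − λI), which equals the number of Jordan blocks for λ):
  λ = 1: algebraic multiplicity = 3, geometric multiplicity = 1

Determining the block sizes for each eigenvalue:
  λ = 1: one block (gm = 1), so the single block has size am = 3 → block sizes [3]

Assembling the blocks gives a Jordan form
J =
  [1, 1, 0]
  [0, 1, 1]
  [0, 0, 1]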